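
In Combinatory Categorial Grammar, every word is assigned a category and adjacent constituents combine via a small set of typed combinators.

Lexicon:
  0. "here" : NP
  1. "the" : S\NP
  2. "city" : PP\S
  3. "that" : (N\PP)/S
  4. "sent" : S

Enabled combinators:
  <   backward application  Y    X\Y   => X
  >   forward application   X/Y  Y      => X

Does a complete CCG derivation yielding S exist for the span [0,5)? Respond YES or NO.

NP S\NP PP\S (N\PP)/S S
CKY chart[0,5] = {N}; S ∉ chart

NO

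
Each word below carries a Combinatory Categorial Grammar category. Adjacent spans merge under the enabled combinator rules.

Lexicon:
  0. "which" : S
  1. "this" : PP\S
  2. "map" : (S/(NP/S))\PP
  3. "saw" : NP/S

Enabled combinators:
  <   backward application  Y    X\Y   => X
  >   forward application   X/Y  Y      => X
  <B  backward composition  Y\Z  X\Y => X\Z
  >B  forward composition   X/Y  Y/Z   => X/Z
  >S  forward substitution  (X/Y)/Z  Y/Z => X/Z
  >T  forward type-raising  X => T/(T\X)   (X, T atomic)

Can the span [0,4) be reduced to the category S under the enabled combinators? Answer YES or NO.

[0,4] S   >
  [0,3] S/(NP/S)   <
    [0,2] PP   <
      [0,1] "which" : S
      [1,2] "this" : PP\S
    [2,3] "map" : (S/(NP/S))\PP
  [3,4] "saw" : NP/S

YES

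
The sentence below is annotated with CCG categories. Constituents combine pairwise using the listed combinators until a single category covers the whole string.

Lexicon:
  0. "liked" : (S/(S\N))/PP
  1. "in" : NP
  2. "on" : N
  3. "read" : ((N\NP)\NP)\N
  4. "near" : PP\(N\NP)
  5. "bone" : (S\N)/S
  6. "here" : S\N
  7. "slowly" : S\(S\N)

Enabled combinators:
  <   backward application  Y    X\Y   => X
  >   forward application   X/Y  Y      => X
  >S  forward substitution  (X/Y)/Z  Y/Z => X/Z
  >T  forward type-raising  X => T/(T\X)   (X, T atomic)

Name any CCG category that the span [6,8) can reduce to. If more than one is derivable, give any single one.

[0,8] S   >
  [0,5] S/(S\N)   >
    [0,1] "liked" : (S/(S\N))/PP
    [1,5] PP   <
      [1,4] N\NP   <
        [1,2] "in" : NP
        [2,4] (N\NP)\NP   <
          [2,3] "on" : N
          [3,4] "read" : ((N\NP)\NP)\N
      [4,5] "near" : PP\(N\NP)
  [5,8] S\N   >
    [5,6] "bone" : (S\N)/S
    [6,8] S   <
      [6,7] "here" : S\N
      [7,8] "slowly" : S\(S\N)

S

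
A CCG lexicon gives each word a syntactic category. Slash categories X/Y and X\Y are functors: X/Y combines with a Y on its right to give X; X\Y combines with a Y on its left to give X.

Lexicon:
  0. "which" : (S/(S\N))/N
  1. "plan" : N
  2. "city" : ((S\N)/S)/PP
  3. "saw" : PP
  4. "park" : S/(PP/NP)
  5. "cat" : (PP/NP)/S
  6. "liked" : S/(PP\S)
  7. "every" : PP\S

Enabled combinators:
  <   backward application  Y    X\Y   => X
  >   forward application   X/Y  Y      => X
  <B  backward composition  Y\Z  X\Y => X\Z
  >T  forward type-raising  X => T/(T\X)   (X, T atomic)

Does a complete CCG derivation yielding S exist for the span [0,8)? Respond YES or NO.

[0,8] S   >
  [0,2] S/(S\N)   >
    [0,1] "which" : (S/(S\N))/N
    [1,2] "plan" : N
  [2,8] S\N   >
    [2,4] (S\N)/S   >
      [2,3] "city" : ((S\N)/S)/PP
      [3,4] "saw" : PP
    [4,8] S   >
      [4,5] "park" : S/(PP/NP)
      [5,8] PP/NP   >
        [5,6] "cat" : (PP/NP)/S
        [6,8] S   >
          [6,7] "liked" : S/(PP\S)
          [7,8] "every" : PP\S

YES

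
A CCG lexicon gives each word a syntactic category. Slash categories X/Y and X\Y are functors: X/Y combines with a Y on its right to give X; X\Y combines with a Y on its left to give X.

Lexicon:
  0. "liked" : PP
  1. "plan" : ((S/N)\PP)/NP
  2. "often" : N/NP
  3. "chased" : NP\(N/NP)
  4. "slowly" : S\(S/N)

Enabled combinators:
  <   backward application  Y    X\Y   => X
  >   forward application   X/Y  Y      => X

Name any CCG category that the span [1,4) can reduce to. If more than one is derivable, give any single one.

[0,5] S   <
  [0,4] S/N   <
    [0,1] "liked" : PP
    [1,4] (S/N)\PP   >
      [1,2] "plan" : ((S/N)\PP)/NP
      [2,4] NP   <
        [2,3] "often" : N/NP
        [3,4] "chased" : NP\(N/NP)
  [4,5] "slowly" : S\(S/N)

(S/N)\PP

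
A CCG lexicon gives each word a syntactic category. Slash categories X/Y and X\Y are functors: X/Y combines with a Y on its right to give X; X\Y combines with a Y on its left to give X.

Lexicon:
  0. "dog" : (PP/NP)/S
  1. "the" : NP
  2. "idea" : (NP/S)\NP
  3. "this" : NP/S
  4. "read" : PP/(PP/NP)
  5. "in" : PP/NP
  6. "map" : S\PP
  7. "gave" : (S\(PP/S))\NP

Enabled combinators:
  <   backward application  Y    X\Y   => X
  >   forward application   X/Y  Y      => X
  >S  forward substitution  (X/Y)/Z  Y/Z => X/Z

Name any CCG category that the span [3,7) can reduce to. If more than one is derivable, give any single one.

[0,8] S   <
  [0,3] PP/S   >S
    [0,1] "dog" : (PP/NP)/S
    [1,3] NP/S   <
      [1,2] "the" : NP
      [2,3] "idea" : (NP/S)\NP
  [3,8] S\(PP/S)   <
    [3,7] NP   >
      [3,4] "this" : NP/S
      [4,7] S   <
        [4,6] PP   >
          [4,5] "read" : PP/(PP/NP)
          [5,6] "in" : PP/NP
        [6,7] "map" : S\PP
    [7,8] "gave" : (S\(PP/S))\NP

NP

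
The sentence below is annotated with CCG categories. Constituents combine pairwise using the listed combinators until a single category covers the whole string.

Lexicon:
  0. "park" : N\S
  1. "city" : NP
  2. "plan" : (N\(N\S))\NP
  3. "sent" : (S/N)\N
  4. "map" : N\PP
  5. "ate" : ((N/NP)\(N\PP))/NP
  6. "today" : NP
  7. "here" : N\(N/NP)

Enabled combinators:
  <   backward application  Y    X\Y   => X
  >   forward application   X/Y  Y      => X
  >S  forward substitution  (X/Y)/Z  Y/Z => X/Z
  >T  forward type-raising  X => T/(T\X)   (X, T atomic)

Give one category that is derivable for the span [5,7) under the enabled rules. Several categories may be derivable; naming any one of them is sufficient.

(N/NP)\(N\PP)

[0,8] S   >
  [0,4] S/N   <
    [0,3] N   <
      [0,1] "park" : N\S
      [1,3] N\(N\S)   <
        [1,2] "city" : NP
        [2,3] "plan" : (N\(N\S))\NP
    [3,4] "sent" : (S/N)\N
  [4,8] N   <
    [4,7] N/NP   <
      [4,5] "map" : N\PP
      [5,7] (N/NP)\(N\PP)   >
        [5,6] "ate" : ((N/NP)\(N\PP))/NP
        [6,7] "today" : NP
    [7,8] "here" : N\(N/NP)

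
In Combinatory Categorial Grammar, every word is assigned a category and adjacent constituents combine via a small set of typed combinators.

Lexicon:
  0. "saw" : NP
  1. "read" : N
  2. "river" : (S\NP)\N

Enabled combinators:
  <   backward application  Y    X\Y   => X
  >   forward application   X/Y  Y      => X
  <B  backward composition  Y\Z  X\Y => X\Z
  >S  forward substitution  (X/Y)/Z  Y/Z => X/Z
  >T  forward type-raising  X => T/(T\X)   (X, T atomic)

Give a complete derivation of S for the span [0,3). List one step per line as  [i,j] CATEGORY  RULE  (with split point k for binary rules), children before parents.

[0,3] S   <
  [0,1] "saw" : NP
  [1,3] S\NP   <
    [1,2] "read" : N
    [2,3] "river" : (S\NP)\N

[0,1] NP  lex  "saw"
[1,2] N  lex  "read"
[2,3] (S\NP)\N  lex  "river"
[1,3] S\NP  <  k=2
[0,3] S  <  k=1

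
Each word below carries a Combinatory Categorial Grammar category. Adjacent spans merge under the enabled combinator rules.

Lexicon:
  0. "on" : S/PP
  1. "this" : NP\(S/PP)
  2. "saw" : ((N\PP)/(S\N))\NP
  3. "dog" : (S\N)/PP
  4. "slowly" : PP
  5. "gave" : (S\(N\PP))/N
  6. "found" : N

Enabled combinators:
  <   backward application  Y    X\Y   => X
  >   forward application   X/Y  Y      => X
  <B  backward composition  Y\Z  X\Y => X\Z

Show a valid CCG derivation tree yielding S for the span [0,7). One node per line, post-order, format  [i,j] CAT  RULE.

[0,1] S/PP  lex  "on"
[1,2] NP\(S/PP)  lex  "this"
[0,2] NP  <  k=1
[2,3] ((N\PP)/(S\N))\NP  lex  "saw"
[0,3] (N\PP)/(S\N)  <  k=2
[3,4] (S\N)/PP  lex  "dog"
[4,5] PP  lex  "slowly"
[3,5] S\N  >  k=4
[0,5] N\PP  >  k=3
[5,6] (S\(N\PP))/N  lex  "gave"
[6,7] N  lex  "found"
[5,7] S\(N\PP)  >  k=6
[0,7] S  <  k=5

[0,7] S   <
  [0,5] N\PP   >
    [0,3] (N\PP)/(S\N)   <
      [0,2] NP   <
        [0,1] "on" : S/PP
        [1,2] "this" : NP\(S/PP)
      [2,3] "saw" : ((N\PP)/(S\N))\NP
    [3,5] S\N   >
      [3,4] "dog" : (S\N)/PP
      [4,5] "slowly" : PP
  [5,7] S\(N\PP)   >
    [5,6] "gave" : (S\(N\PP))/N
    [6,7] "found" : N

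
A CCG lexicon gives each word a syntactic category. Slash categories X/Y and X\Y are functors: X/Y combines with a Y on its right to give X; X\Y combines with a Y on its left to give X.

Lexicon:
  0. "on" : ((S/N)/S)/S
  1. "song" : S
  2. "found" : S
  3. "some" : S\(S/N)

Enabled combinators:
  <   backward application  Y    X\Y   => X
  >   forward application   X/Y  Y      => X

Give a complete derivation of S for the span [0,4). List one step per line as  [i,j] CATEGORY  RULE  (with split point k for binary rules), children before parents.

[0,4] S   <
  [0,3] S/N   >
    [0,2] (S/N)/S   >
      [0,1] "on" : ((S/N)/S)/S
      [1,2] "song" : S
    [2,3] "found" : S
  [3,4] "some" : S\(S/N)

[0,1] ((S/N)/S)/S  lex  "on"
[1,2] S  lex  "song"
[0,2] (S/N)/S  >  k=1
[2,3] S  lex  "found"
[0,3] S/N  >  k=2
[3,4] S\(S/N)  lex  "some"
[0,4] S  <  k=3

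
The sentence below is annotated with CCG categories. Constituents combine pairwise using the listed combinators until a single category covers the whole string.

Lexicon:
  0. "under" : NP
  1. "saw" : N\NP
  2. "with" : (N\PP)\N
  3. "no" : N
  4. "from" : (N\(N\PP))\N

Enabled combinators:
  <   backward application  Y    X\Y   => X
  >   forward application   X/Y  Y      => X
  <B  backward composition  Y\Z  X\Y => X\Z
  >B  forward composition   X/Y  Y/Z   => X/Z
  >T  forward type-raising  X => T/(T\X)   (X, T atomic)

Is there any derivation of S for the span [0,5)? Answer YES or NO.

NO

NP N\NP (N\PP)\N N (N\(N\PP))\N
CKY chart[0,5] = {N, N/(N\N), NP/(NP\N), PP/(PP\N), S/(S\N)}; S ∉ chart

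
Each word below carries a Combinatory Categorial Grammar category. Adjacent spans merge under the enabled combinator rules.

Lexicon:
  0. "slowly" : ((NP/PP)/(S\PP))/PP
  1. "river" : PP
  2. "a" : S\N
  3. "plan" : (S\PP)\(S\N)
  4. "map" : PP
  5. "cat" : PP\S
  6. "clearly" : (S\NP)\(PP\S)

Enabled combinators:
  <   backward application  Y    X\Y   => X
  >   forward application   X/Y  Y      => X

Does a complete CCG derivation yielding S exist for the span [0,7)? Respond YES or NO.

[0,7] S   <
  [0,5] NP   >
    [0,4] NP/PP   >
      [0,2] (NP/PP)/(S\PP)   >
        [0,1] "slowly" : ((NP/PP)/(S\PP))/PP
        [1,2] "river" : PP
      [2,4] S\PP   <
        [2,3] "a" : S\N
        [3,4] "plan" : (S\PP)\(S\N)
    [4,5] "map" : PP
  [5,7] S\NP   <
    [5,6] "cat" : PP\S
    [6,7] "clearly" : (S\NP)\(PP\S)

YES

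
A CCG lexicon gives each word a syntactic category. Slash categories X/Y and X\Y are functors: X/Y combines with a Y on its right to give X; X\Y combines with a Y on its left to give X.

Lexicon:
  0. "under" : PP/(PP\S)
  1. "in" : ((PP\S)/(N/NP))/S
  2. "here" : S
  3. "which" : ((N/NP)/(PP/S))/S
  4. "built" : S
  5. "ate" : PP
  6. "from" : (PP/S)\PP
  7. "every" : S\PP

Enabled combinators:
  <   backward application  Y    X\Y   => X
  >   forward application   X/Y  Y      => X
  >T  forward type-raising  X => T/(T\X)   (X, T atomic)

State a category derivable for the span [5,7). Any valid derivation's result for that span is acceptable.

[0,8] S   <
  [0,7] PP   >
    [0,1] "under" : PP/(PP\S)
    [1,7] PP\S   >
      [1,3] (PP\S)/(N/NP)   >
        [1,2] "in" : ((PP\S)/(N/NP))/S
        [2,3] "here" : S
      [3,7] N/NP   >
        [3,5] (N/NP)/(PP/S)   >
          [3,4] "which" : ((N/NP)/(PP/S))/S
          [4,5] "built" : S
        [5,7] PP/S   <
          [5,6] "ate" : PP
          [6,7] "from" : (PP/S)\PP
  [7,8] "every" : S\PP

PP/S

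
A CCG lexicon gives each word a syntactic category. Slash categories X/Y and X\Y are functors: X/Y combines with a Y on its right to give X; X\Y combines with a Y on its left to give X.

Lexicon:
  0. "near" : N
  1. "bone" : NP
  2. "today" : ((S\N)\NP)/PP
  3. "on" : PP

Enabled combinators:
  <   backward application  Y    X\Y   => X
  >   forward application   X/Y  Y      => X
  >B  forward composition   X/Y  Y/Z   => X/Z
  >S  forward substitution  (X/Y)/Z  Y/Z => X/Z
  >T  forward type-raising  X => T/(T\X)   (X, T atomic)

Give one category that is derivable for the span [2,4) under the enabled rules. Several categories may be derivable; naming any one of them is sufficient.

(S\N)\NP

[0,4] S   <
  [0,1] "near" : N
  [1,4] S\N   <
    [1,2] "bone" : NP
    [2,4] (S\N)\NP   >
      [2,3] "today" : ((S\N)\NP)/PP
      [3,4] "on" : PP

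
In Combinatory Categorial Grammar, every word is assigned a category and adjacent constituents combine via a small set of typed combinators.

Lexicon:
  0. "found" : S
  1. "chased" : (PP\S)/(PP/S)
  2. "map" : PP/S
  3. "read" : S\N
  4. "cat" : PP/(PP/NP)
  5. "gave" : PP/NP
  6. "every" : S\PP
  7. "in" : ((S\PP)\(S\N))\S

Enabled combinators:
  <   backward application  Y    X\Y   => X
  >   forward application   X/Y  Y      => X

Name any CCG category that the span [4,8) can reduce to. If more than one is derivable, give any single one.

[0,8] S   <
  [0,3] PP   <
    [0,1] "found" : S
    [1,3] PP\S   >
      [1,2] "chased" : (PP\S)/(PP/S)
      [2,3] "map" : PP/S
  [3,8] S\PP   <
    [3,4] "read" : S\N
    [4,8] (S\PP)\(S\N)   <
      [4,7] S   <
        [4,6] PP   >
          [4,5] "cat" : PP/(PP/NP)
          [5,6] "gave" : PP/NP
        [6,7] "every" : S\PP
      [7,8] "in" : ((S\PP)\(S\N))\S

(S\PP)\(S\N)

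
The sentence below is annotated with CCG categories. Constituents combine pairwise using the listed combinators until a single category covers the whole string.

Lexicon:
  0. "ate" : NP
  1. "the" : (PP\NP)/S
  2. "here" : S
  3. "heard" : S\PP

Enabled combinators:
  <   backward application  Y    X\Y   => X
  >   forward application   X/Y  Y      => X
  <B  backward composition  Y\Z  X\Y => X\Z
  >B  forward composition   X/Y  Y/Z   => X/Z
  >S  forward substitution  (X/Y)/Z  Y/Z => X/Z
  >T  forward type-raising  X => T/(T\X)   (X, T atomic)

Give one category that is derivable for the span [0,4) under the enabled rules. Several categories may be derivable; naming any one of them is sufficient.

S

[0,4] S   <
  [0,3] PP   >
    [0,1] PP/(PP\NP)   >T
      [0,1] "ate" : NP
    [1,3] PP\NP   >
      [1,2] "the" : (PP\NP)/S
      [2,3] "here" : S
  [3,4] "heard" : S\PP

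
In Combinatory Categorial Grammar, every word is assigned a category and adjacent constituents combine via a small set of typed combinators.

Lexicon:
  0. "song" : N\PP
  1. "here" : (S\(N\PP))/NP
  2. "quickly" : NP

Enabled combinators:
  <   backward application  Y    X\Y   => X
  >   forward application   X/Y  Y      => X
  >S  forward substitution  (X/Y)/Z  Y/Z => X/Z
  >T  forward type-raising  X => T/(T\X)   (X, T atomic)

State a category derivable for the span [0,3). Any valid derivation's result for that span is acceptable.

[0,3] S   <
  [0,1] "song" : N\PP
  [1,3] S\(N\PP)   >
    [1,2] "here" : (S\(N\PP))/NP
    [2,3] "quickly" : NP

S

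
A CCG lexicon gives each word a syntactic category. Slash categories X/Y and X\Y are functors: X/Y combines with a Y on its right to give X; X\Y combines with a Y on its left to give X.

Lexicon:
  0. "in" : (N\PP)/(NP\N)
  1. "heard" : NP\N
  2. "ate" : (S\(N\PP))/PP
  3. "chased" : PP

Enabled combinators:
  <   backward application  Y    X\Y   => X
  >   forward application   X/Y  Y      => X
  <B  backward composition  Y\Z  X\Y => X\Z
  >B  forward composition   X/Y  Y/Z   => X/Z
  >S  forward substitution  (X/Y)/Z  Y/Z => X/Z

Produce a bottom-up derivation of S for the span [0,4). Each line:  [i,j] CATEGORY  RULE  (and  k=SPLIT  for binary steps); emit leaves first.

[0,4] S   <
  [0,2] N\PP   >
    [0,1] "in" : (N\PP)/(NP\N)
    [1,2] "heard" : NP\N
  [2,4] S\(N\PP)   >
    [2,3] "ate" : (S\(N\PP))/PP
    [3,4] "chased" : PP

[0,1] (N\PP)/(NP\N)  lex  "in"
[1,2] NP\N  lex  "heard"
[0,2] N\PP  >  k=1
[2,3] (S\(N\PP))/PP  lex  "ate"
[3,4] PP  lex  "chased"
[2,4] S\(N\PP)  >  k=3
[0,4] S  <  k=2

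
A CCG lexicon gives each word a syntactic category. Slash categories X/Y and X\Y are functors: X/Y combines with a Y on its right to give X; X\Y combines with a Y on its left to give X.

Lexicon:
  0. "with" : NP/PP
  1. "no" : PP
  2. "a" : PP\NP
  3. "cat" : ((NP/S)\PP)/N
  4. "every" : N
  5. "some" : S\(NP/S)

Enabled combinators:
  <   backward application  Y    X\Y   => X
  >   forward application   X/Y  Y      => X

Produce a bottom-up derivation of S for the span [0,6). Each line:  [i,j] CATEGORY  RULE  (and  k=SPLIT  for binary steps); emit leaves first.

[0,6] S   <
  [0,5] NP/S   <
    [0,3] PP   <
      [0,2] NP   >
        [0,1] "with" : NP/PP
        [1,2] "no" : PP
      [2,3] "a" : PP\NP
    [3,5] (NP/S)\PP   >
      [3,4] "cat" : ((NP/S)\PP)/N
      [4,5] "every" : N
  [5,6] "some" : S\(NP/S)

[0,1] NP/PP  lex  "with"
[1,2] PP  lex  "no"
[0,2] NP  >  k=1
[2,3] PP\NP  lex  "a"
[0,3] PP  <  k=2
[3,4] ((NP/S)\PP)/N  lex  "cat"
[4,5] N  lex  "every"
[3,5] (NP/S)\PP  >  k=4
[0,5] NP/S  <  k=3
[5,6] S\(NP/S)  lex  "some"
[0,6] S  <  k=5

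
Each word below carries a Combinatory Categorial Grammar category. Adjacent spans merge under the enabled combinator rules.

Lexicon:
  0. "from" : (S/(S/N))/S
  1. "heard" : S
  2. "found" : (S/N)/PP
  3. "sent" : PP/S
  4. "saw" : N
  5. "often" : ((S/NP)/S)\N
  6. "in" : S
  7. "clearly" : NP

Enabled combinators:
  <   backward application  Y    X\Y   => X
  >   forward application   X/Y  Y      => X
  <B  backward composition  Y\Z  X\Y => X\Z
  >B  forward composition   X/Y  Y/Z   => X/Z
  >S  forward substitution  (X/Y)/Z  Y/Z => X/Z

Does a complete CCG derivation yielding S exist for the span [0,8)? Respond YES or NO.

[0,8] S   >
  [0,3] S/PP   >B
    [0,2] S/(S/N)   >
      [0,1] "from" : (S/(S/N))/S
      [1,2] "heard" : S
    [2,3] "found" : (S/N)/PP
  [3,8] PP   >
    [3,7] PP/NP   >B
      [3,4] "sent" : PP/S
      [4,7] S/NP   >
        [4,6] (S/NP)/S   <
          [4,5] "saw" : N
          [5,6] "often" : ((S/NP)/S)\N
        [6,7] "in" : S
    [7,8] "clearly" : NP

YES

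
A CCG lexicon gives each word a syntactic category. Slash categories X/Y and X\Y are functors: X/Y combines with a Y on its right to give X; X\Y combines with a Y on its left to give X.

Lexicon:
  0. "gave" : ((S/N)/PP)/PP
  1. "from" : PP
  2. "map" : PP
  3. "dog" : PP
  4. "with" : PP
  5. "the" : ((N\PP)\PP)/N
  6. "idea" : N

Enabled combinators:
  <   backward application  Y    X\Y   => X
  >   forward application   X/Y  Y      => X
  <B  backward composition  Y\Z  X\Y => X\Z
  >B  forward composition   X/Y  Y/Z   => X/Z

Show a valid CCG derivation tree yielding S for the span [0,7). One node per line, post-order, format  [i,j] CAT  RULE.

[0,1] ((S/N)/PP)/PP  lex  "gave"
[1,2] PP  lex  "from"
[0,2] (S/N)/PP  >  k=1
[2,3] PP  lex  "map"
[0,3] S/N  >  k=2
[3,4] PP  lex  "dog"
[4,5] PP  lex  "with"
[5,6] ((N\PP)\PP)/N  lex  "the"
[6,7] N  lex  "idea"
[5,7] (N\PP)\PP  >  k=6
[4,7] N\PP  <  k=5
[3,7] N  <  k=4
[0,7] S  >  k=3

[0,7] S   >
  [0,3] S/N   >
    [0,2] (S/N)/PP   >
      [0,1] "gave" : ((S/N)/PP)/PP
      [1,2] "from" : PP
    [2,3] "map" : PP
  [3,7] N   <
    [3,4] "dog" : PP
    [4,7] N\PP   <
      [4,5] "with" : PP
      [5,7] (N\PP)\PP   >
        [5,6] "the" : ((N\PP)\PP)/N
        [6,7] "idea" : N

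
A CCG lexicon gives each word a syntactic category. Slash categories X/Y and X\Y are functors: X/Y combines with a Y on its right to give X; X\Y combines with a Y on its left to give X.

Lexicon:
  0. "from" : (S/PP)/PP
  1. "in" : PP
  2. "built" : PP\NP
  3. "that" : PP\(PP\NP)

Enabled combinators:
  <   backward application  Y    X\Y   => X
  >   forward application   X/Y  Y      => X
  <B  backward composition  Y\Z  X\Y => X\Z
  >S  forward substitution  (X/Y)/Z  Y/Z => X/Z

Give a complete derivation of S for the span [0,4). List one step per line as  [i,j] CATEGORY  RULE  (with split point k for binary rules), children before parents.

[0,4] S   >
  [0,2] S/PP   >
    [0,1] "from" : (S/PP)/PP
    [1,2] "in" : PP
  [2,4] PP   <
    [2,3] "built" : PP\NP
    [3,4] "that" : PP\(PP\NP)

[0,1] (S/PP)/PP  lex  "from"
[1,2] PP  lex  "in"
[0,2] S/PP  >  k=1
[2,3] PP\NP  lex  "built"
[3,4] PP\(PP\NP)  lex  "that"
[2,4] PP  <  k=3
[0,4] S  >  k=2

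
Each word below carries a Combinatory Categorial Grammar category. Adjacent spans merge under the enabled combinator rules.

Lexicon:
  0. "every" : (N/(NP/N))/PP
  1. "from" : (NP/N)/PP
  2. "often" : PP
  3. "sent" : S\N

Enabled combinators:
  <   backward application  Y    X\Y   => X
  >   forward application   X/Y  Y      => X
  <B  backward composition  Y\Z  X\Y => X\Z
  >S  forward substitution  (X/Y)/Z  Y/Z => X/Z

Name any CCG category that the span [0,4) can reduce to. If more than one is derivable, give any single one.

[0,4] S   <
  [0,3] N   >
    [0,2] N/PP   >S
      [0,1] "every" : (N/(NP/N))/PP
      [1,2] "from" : (NP/N)/PP
    [2,3] "often" : PP
  [3,4] "sent" : S\N

S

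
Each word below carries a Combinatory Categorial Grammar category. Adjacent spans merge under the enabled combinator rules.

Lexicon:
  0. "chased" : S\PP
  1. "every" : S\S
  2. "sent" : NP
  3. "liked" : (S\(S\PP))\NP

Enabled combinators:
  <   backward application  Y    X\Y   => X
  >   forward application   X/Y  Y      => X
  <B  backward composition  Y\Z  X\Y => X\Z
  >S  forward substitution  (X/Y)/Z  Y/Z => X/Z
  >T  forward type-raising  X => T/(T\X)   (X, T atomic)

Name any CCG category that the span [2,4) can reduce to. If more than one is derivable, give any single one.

S\(S\PP)

[0,4] S   <
  [0,2] S\PP   <B
    [0,1] "chased" : S\PP
    [1,2] "every" : S\S
  [2,4] S\(S\PP)   <
    [2,3] "sent" : NP
    [3,4] "liked" : (S\(S\PP))\NP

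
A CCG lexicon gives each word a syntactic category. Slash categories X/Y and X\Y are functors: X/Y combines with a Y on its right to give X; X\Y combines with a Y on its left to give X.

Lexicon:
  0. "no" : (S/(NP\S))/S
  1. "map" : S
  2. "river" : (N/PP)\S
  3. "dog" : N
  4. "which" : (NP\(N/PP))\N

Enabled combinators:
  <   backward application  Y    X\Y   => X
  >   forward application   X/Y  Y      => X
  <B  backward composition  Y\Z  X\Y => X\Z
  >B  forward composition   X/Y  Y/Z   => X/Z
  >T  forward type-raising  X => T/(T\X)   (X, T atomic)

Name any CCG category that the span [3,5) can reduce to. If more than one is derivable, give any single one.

NP\(N/PP)

[0,5] S   >
  [0,2] S/(NP\S)   >
    [0,1] "no" : (S/(NP\S))/S
    [1,2] "map" : S
  [2,5] NP\S   <B
    [2,3] "river" : (N/PP)\S
    [3,5] NP\(N/PP)   <
      [3,4] "dog" : N
      [4,5] "which" : (NP\(N/PP))\N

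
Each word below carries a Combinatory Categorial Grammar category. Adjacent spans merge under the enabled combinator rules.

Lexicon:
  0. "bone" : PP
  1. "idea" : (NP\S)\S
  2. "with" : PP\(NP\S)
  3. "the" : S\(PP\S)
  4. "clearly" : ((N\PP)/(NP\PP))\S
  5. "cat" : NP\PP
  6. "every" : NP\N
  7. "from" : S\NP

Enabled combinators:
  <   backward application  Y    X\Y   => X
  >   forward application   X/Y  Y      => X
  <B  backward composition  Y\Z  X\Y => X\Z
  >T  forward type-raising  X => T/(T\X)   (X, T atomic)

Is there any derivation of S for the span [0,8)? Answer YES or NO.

[0,8] S   <
  [0,6] N   <
    [0,1] "bone" : PP
    [1,6] N\PP   >
      [1,5] (N\PP)/(NP\PP)   <
        [1,4] S   <
          [1,3] PP\S   <B
            [1,2] "idea" : (NP\S)\S
            [2,3] "with" : PP\(NP\S)
          [3,4] "the" : S\(PP\S)
        [4,5] "clearly" : ((N\PP)/(NP\PP))\S
      [5,6] "cat" : NP\PP
  [6,8] S\N   <B
    [6,7] "every" : NP\N
    [7,8] "from" : S\NP

YES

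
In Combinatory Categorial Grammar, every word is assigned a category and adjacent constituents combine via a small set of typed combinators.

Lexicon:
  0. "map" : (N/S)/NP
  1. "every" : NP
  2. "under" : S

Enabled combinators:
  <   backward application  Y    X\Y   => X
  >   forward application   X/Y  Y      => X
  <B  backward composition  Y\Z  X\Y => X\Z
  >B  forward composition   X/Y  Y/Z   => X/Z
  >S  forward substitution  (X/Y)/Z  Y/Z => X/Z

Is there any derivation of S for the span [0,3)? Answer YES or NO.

(N/S)/NP NP S
CKY chart[0,3] = {N}; S ∉ chart

NO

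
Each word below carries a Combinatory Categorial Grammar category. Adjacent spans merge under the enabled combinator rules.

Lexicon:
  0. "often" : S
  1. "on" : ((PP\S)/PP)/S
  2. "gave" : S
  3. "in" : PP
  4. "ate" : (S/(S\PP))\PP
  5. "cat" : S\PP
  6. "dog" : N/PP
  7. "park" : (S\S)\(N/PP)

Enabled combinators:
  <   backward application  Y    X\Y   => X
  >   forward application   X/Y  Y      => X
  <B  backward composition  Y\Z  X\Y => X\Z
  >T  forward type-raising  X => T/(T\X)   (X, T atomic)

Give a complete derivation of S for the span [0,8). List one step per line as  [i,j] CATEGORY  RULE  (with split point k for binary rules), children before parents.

[0,1] S  lex  "often"
[1,2] ((PP\S)/PP)/S  lex  "on"
[2,3] S  lex  "gave"
[1,3] (PP\S)/PP  >  k=2
[3,4] PP  lex  "in"
[1,4] PP\S  >  k=3
[0,4] PP  <  k=1
[4,5] (S/(S\PP))\PP  lex  "ate"
[0,5] S/(S\PP)  <  k=4
[5,6] S\PP  lex  "cat"
[6,7] N/PP  lex  "dog"
[7,8] (S\S)\(N/PP)  lex  "park"
[6,8] S\S  <  k=7
[5,8] S\PP  <B  k=6
[0,8] S  >  k=5

[0,8] S   >
  [0,5] S/(S\PP)   <
    [0,4] PP   <
      [0,1] "often" : S
      [1,4] PP\S   >
        [1,3] (PP\S)/PP   >
          [1,2] "on" : ((PP\S)/PP)/S
          [2,3] "gave" : S
        [3,4] "in" : PP
    [4,5] "ate" : (S/(S\PP))\PP
  [5,8] S\PP   <B
    [5,6] "cat" : S\PP
    [6,8] S\S   <
      [6,7] "dog" : N/PP
      [7,8] "park" : (S\S)\(N/PP)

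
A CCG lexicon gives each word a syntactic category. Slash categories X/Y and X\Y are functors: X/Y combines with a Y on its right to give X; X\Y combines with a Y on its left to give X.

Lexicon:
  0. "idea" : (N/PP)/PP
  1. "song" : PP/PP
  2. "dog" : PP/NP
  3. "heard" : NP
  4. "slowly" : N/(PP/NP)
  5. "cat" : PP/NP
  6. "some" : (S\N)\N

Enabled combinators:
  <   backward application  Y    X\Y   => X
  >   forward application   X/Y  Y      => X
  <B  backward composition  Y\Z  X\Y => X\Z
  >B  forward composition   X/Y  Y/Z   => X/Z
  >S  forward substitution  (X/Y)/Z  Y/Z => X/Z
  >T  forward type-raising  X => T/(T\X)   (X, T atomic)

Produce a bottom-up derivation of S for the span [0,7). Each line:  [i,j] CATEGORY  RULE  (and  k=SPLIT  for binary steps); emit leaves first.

[0,1] (N/PP)/PP  lex  "idea"
[1,2] PP/PP  lex  "song"
[0,2] N/PP  >S  k=1
[2,3] PP/NP  lex  "dog"
[0,3] N/NP  >B  k=2
[3,4] NP  lex  "heard"
[0,4] N  >  k=3
[4,5] N/(PP/NP)  lex  "slowly"
[5,6] PP/NP  lex  "cat"
[4,6] N  >  k=5
[6,7] (S\N)\N  lex  "some"
[4,7] S\N  <  k=6
[0,7] S  <  k=4

[0,7] S   <
  [0,4] N   >
    [0,3] N/NP   >B
      [0,2] N/PP   >S
        [0,1] "idea" : (N/PP)/PP
        [1,2] "song" : PP/PP
      [2,3] "dog" : PP/NP
    [3,4] "heard" : NP
  [4,7] S\N   <
    [4,6] N   >
      [4,5] "slowly" : N/(PP/NP)
      [5,6] "cat" : PP/NP
    [6,7] "some" : (S\N)\N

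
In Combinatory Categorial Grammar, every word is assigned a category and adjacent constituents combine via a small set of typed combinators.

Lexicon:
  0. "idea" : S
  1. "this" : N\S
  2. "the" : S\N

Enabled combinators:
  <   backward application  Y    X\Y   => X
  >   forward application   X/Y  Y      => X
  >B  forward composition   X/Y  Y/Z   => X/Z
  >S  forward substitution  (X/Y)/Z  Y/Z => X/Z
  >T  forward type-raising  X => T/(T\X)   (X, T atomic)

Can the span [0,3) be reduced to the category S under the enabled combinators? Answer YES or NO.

YES

[0,3] S   <
  [0,2] N   >
    [0,1] N/(N\S)   >T
      [0,1] "idea" : S
    [1,2] "this" : N\S
  [2,3] "the" : S\N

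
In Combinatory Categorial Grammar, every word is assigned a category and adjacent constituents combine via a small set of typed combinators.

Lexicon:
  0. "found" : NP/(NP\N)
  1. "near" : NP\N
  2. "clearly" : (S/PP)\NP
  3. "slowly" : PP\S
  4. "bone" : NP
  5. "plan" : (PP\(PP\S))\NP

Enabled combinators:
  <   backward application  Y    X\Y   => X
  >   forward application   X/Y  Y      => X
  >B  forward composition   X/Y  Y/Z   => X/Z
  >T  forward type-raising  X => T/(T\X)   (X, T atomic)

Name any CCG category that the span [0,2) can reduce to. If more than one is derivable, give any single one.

NP

[0,6] S   >
  [0,3] S/PP   <
    [0,2] NP   >
      [0,1] "found" : NP/(NP\N)
      [1,2] "near" : NP\N
    [2,3] "clearly" : (S/PP)\NP
  [3,6] PP   <
    [3,4] "slowly" : PP\S
    [4,6] PP\(PP\S)   <
      [4,5] "bone" : NP
      [5,6] "plan" : (PP\(PP\S))\NP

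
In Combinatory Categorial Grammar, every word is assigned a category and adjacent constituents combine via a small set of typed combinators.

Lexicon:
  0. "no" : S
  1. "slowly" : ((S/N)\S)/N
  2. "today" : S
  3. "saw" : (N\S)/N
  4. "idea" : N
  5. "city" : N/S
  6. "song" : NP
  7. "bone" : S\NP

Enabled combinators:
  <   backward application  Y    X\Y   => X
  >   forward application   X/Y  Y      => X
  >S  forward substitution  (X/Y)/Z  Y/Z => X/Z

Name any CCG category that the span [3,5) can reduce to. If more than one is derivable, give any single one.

N\S

[0,8] S   >
  [0,5] S/N   <
    [0,1] "no" : S
    [1,5] (S/N)\S   >
      [1,2] "slowly" : ((S/N)\S)/N
      [2,5] N   <
        [2,3] "today" : S
        [3,5] N\S   >
          [3,4] "saw" : (N\S)/N
          [4,5] "idea" : N
  [5,8] N   >
    [5,6] "city" : N/S
    [6,8] S   <
      [6,7] "song" : NP
      [7,8] "bone" : S\NP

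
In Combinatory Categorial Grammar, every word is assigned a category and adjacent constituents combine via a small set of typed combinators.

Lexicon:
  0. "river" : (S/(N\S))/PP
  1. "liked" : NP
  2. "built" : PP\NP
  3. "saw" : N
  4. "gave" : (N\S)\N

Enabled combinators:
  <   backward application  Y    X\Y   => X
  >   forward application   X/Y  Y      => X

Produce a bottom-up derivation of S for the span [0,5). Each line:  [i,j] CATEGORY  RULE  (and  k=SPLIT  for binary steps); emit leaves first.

[0,5] S   >
  [0,3] S/(N\S)   >
    [0,1] "river" : (S/(N\S))/PP
    [1,3] PP   <
      [1,2] "liked" : NP
      [2,3] "built" : PP\NP
  [3,5] N\S   <
    [3,4] "saw" : N
    [4,5] "gave" : (N\S)\N

[0,1] (S/(N\S))/PP  lex  "river"
[1,2] NP  lex  "liked"
[2,3] PP\NP  lex  "built"
[1,3] PP  <  k=2
[0,3] S/(N\S)  >  k=1
[3,4] N  lex  "saw"
[4,5] (N\S)\N  lex  "gave"
[3,5] N\S  <  k=4
[0,5] S  >  k=3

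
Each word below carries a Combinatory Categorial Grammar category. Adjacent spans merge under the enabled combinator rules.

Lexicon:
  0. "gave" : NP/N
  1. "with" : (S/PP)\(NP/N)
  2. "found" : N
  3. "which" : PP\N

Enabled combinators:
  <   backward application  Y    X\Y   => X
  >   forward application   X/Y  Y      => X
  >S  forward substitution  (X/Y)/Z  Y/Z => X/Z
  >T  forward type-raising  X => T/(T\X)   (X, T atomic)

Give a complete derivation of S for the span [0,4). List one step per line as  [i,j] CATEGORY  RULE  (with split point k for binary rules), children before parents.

[0,1] NP/N  lex  "gave"
[1,2] (S/PP)\(NP/N)  lex  "with"
[0,2] S/PP  <  k=1
[2,3] N  lex  "found"
[2,3] PP/(PP\N)  >T
[3,4] PP\N  lex  "which"
[2,4] PP  >  k=3
[0,4] S  >  k=2

[0,4] S   >
  [0,2] S/PP   <
    [0,1] "gave" : NP/N
    [1,2] "with" : (S/PP)\(NP/N)
  [2,4] PP   >
    [2,3] PP/(PP\N)   >T
      [2,3] "found" : N
    [3,4] "which" : PP\N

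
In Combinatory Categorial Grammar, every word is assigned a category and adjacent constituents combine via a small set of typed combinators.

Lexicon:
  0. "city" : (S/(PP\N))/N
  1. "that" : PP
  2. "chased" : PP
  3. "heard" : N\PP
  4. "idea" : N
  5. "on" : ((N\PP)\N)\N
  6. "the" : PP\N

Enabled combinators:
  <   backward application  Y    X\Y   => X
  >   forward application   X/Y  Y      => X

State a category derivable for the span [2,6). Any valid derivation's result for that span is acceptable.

[0,7] S   >
  [0,6] S/(PP\N)   >
    [0,1] "city" : (S/(PP\N))/N
    [1,6] N   <
      [1,2] "that" : PP
      [2,6] N\PP   <
        [2,4] N   <
          [2,3] "chased" : PP
          [3,4] "heard" : N\PP
        [4,6] (N\PP)\N   <
          [4,5] "idea" : N
          [5,6] "on" : ((N\PP)\N)\N
  [6,7] "the" : PP\N

N\PP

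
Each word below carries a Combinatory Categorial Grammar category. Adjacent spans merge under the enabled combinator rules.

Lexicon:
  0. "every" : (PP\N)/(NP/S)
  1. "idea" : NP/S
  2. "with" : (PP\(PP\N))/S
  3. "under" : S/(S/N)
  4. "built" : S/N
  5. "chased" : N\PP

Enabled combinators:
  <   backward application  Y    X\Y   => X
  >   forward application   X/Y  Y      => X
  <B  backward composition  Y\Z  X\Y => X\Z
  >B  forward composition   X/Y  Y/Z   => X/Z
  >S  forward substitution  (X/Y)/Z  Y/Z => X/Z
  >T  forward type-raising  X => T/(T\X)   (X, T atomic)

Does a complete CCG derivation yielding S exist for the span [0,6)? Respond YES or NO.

NO

(PP\N)/(NP/S) NP/S (PP\(PP\N))/S S/(S/N) S/N N\PP
CKY chart[0,6] = {N, N/(N\N), NP/(NP\N), PP/(PP\N), S/(S\N)}; S ∉ chart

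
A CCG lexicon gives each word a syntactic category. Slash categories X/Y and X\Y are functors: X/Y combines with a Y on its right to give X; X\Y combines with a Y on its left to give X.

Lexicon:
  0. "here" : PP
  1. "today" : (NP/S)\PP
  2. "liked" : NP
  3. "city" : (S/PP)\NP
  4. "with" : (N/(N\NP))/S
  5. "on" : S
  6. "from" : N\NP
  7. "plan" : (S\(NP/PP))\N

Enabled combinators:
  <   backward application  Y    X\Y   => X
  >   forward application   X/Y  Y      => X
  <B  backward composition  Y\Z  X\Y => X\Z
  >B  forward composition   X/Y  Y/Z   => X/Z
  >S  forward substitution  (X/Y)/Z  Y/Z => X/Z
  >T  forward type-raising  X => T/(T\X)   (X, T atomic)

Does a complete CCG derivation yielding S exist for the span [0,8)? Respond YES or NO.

[0,8] S   <
  [0,4] NP/PP   >B
    [0,2] NP/S   <
      [0,1] "here" : PP
      [1,2] "today" : (NP/S)\PP
    [2,4] S/PP   <
      [2,3] "liked" : NP
      [3,4] "city" : (S/PP)\NP
  [4,8] S\(NP/PP)   <
    [4,7] N   >
      [4,6] N/(N\NP)   >
        [4,5] "with" : (N/(N\NP))/S
        [5,6] "on" : S
      [6,7] "from" : N\NP
    [7,8] "plan" : (S\(NP/PP))\N

YES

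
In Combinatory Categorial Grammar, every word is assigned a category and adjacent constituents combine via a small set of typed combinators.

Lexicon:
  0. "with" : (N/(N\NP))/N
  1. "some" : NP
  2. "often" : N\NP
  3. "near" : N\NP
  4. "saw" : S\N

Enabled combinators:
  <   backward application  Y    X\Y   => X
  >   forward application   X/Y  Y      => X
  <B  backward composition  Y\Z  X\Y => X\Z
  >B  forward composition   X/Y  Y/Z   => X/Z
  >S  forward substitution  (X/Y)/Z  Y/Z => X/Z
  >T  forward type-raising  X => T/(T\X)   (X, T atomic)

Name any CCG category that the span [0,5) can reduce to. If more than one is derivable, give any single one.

S

[0,5] S   <
  [0,4] N   >
    [0,3] N/(N\NP)   >
      [0,1] "with" : (N/(N\NP))/N
      [1,3] N   >
        [1,2] N/(N\NP)   >T
          [1,2] "some" : NP
        [2,3] "often" : N\NP
    [3,4] "near" : N\NP
  [4,5] "saw" : S\N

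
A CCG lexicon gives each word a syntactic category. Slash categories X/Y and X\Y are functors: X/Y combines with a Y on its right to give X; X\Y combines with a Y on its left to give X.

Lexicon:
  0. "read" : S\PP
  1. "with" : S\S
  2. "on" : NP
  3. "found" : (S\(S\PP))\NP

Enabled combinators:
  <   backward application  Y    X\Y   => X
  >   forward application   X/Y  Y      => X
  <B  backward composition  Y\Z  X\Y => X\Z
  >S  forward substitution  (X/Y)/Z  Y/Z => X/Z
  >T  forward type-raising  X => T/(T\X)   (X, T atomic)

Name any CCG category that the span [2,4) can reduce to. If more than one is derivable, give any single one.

[0,4] S   <
  [0,2] S\PP   <B
    [0,1] "read" : S\PP
    [1,2] "with" : S\S
  [2,4] S\(S\PP)   <
    [2,3] "on" : NP
    [3,4] "found" : (S\(S\PP))\NP

S\(S\PP)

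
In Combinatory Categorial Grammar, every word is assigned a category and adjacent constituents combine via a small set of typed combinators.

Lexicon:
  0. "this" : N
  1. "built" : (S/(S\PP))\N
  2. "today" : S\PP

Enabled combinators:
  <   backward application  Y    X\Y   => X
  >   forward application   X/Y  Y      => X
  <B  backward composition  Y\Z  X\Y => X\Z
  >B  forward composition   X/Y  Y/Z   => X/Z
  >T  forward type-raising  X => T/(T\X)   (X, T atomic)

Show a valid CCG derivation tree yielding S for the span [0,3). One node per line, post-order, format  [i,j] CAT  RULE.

[0,3] S   >
  [0,2] S/(S\PP)   <
    [0,1] "this" : N
    [1,2] "built" : (S/(S\PP))\N
  [2,3] "today" : S\PP

[0,1] N  lex  "this"
[1,2] (S/(S\PP))\N  lex  "built"
[0,2] S/(S\PP)  <  k=1
[2,3] S\PP  lex  "today"
[0,3] S  >  k=2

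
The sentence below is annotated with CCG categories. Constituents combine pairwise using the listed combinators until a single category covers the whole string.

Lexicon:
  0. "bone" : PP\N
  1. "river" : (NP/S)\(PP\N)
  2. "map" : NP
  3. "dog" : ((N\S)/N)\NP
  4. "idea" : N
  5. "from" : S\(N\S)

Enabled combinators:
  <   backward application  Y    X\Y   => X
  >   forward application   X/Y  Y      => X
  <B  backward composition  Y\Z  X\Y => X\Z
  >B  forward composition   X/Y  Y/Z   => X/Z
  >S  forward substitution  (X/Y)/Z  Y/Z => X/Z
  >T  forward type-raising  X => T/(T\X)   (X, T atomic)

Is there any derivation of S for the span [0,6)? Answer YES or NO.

NO

PP\N (NP/S)\(PP\N) NP ((N\S)/N)\NP N S\(N\S)
CKY chart[0,6] = {N/(N\NP), NP, NP/(NP\NP), NP/(S\S), PP/(PP\NP), S/(S\NP)}; S ∉ chart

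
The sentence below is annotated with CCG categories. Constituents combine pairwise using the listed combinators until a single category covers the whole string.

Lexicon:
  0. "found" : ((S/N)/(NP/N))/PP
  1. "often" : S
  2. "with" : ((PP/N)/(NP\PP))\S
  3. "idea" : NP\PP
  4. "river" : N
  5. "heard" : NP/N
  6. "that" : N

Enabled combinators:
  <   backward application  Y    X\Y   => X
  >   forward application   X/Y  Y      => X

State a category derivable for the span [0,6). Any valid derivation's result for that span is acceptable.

[0,7] S   >
  [0,6] S/N   >
    [0,5] (S/N)/(NP/N)   >
      [0,1] "found" : ((S/N)/(NP/N))/PP
      [1,5] PP   >
        [1,4] PP/N   >
          [1,3] (PP/N)/(NP\PP)   <
            [1,2] "often" : S
            [2,3] "with" : ((PP/N)/(NP\PP))\S
          [3,4] "idea" : NP\PP
        [4,5] "river" : N
    [5,6] "heard" : NP/N
  [6,7] "that" : N

S/N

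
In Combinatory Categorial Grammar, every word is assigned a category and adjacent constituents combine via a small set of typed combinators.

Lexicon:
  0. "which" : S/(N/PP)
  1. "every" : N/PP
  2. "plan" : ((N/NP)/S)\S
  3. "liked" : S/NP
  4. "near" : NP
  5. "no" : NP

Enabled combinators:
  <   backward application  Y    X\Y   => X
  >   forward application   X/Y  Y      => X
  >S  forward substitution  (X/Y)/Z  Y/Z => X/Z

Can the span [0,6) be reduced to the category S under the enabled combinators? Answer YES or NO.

S/(N/PP) N/PP ((N/NP)/S)\S S/NP NP NP
CKY chart[0,6] = {N}; S ∉ chart

NO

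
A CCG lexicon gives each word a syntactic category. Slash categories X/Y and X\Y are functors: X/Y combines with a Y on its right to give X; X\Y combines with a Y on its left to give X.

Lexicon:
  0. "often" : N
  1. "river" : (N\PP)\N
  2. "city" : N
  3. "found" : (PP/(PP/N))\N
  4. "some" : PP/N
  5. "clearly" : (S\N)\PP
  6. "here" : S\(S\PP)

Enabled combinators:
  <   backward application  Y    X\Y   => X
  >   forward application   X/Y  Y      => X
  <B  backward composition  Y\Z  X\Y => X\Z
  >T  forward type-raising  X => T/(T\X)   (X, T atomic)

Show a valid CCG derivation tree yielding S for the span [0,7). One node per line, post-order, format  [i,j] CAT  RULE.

[0,1] N  lex  "often"
[1,2] (N\PP)\N  lex  "river"
[0,2] N\PP  <  k=1
[2,3] N  lex  "city"
[3,4] (PP/(PP/N))\N  lex  "found"
[2,4] PP/(PP/N)  <  k=3
[4,5] PP/N  lex  "some"
[2,5] PP  >  k=4
[5,6] (S\N)\PP  lex  "clearly"
[2,6] S\N  <  k=5
[0,6] S\PP  <B  k=2
[6,7] S\(S\PP)  lex  "here"
[0,7] S  <  k=6

[0,7] S   <
  [0,6] S\PP   <B
    [0,2] N\PP   <
      [0,1] "often" : N
      [1,2] "river" : (N\PP)\N
    [2,6] S\N   <
      [2,5] PP   >
        [2,4] PP/(PP/N)   <
          [2,3] "city" : N
          [3,4] "found" : (PP/(PP/N))\N
        [4,5] "some" : PP/N
      [5,6] "clearly" : (S\N)\PP
  [6,7] "here" : S\(S\PP)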